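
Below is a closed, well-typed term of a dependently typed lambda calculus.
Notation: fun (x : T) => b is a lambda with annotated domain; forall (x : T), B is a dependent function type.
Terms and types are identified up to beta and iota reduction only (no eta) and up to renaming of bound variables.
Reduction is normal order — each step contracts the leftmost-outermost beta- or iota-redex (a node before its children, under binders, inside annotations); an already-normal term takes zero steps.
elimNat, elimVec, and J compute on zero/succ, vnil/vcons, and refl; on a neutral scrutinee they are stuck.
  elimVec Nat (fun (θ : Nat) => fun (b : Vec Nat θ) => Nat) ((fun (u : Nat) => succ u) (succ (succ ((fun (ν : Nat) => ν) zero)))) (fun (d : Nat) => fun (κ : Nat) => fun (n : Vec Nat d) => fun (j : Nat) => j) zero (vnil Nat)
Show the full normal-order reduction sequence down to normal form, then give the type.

reduction (normal order):
  elimVec Nat (fun (θ : Nat) => fun (b : Vec Nat θ) => Nat) ((fun (u : Nat) => succ u) (succ (succ ((fun (ν : Nat) => ν) zero)))) (fun (d : Nat) => fun (κ : Nat) => fun (n : Vec Nat d) => fun (j : Nat) => j) zero (vnil Nat)
  ~> (fun (θ : Nat) => succ θ) (succ (succ ((fun (b : Nat) => b) zero)))
  ~> succ (succ (succ ((fun (θ : Nat) => θ) zero)))
  ~> succ (succ (succ zero))
type:
  Nat


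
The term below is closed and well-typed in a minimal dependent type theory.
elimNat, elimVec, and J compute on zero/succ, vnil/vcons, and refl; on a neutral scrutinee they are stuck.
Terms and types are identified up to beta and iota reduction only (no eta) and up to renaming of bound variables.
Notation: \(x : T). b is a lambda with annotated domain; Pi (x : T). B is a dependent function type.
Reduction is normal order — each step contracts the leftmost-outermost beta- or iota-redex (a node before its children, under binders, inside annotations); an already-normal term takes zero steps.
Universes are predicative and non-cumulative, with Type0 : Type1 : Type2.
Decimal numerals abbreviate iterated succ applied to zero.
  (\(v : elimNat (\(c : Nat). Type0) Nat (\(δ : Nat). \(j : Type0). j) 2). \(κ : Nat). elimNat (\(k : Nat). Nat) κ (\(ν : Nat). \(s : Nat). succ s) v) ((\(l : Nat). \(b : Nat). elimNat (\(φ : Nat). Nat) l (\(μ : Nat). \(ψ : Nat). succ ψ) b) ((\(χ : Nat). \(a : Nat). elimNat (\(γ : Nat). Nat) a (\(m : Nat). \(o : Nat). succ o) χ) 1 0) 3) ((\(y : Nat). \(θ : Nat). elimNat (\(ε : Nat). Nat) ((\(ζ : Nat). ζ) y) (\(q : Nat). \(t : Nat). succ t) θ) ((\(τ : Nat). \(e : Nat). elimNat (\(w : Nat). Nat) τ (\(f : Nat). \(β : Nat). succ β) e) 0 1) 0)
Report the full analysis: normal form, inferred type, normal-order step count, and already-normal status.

normal form:
  5
type:
  Nat
steps to reach normal form (normal order): 43
started in normal form: no
first redex: a beta-redex


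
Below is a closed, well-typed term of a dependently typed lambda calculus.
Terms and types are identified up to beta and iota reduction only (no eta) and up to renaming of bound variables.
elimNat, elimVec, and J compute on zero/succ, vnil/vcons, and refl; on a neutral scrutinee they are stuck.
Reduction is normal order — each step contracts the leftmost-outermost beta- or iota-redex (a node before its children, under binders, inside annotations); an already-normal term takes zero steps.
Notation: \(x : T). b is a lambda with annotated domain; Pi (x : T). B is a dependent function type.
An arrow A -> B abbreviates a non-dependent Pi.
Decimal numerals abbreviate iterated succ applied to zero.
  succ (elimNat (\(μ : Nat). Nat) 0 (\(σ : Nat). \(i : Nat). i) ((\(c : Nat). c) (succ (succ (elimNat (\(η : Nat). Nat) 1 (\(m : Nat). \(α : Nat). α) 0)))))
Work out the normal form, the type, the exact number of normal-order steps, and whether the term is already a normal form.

reduced normal form:
  1
the term's type:
  Nat
normal-order step count: 12
already normal: no
first contracted redex: a beta-redex


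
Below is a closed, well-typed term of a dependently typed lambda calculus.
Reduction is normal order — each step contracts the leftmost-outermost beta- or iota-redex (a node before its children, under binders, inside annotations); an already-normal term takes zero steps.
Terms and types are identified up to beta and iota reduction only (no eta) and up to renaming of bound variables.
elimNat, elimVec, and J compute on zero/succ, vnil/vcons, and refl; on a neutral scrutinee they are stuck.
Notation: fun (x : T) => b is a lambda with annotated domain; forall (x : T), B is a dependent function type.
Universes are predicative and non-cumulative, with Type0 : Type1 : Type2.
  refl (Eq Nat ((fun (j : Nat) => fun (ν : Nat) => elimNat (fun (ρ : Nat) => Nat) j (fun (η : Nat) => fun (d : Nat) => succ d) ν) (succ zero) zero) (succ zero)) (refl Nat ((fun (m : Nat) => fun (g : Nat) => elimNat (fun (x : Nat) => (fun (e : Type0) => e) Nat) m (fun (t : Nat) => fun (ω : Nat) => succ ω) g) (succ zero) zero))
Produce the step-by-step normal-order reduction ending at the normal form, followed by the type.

normal-order reduction:
  refl (Eq Nat ((fun (j : Nat) => fun (ν : Nat) => elimNat (fun (ρ : Nat) => Nat) j (fun (η : Nat) => fun (d : Nat) => succ d) ν) (succ zero) zero) (succ zero)) (refl Nat ((fun (m : Nat) => fun (g : Nat) => elimNat (fun (x : Nat) => (fun (e : Type0) => e) Nat) m (fun (t : Nat) => fun (ω : Nat) => succ ω) g) (succ zero) zero))
  ~> refl (Eq Nat ((fun (j : Nat) => elimNat (fun (ν : Nat) => Nat) (succ zero) (fun (ρ : Nat) => fun (η : Nat) => succ η) j) zero) (succ zero)) (refl Nat ((fun (d : Nat) => fun (m : Nat) => elimNat (fun (g : Nat) => (fun (x : Type0) => x) Nat) d (fun (e : Nat) => fun (t : Nat) => succ t) m) (succ zero) zero))
  ~> refl (Eq Nat (elimNat (fun (j : Nat) => Nat) (succ zero) (fun (ν : Nat) => fun (ρ : Nat) => succ ρ) zero) (succ zero)) (refl Nat ((fun (η : Nat) => fun (d : Nat) => elimNat (fun (m : Nat) => (fun (g : Type0) => g) Nat) η (fun (x : Nat) => fun (e : Nat) => succ e) d) (succ zero) zero))
  ~> refl (Eq Nat (succ zero) (succ zero)) (refl Nat ((fun (j : Nat) => fun (ν : Nat) => elimNat (fun (ρ : Nat) => (fun (η : Type0) => η) Nat) j (fun (d : Nat) => fun (m : Nat) => succ m) ν) (succ zero) zero))
  ~> refl (Eq Nat (succ zero) (succ zero)) (refl Nat ((fun (j : Nat) => elimNat (fun (ν : Nat) => (fun (ρ : Type0) => ρ) Nat) (succ zero) (fun (η : Nat) => fun (d : Nat) => succ d) j) zero))
  ~> refl (Eq Nat (succ zero) (succ zero)) (refl Nat (elimNat (fun (j : Nat) => (fun (ν : Type0) => ν) Nat) (succ zero) (fun (ρ : Nat) => fun (η : Nat) => succ η) zero))
  ~> refl (Eq Nat (succ zero) (succ zero)) (refl Nat (succ zero))
type:
  Eq (Eq Nat (succ zero) (succ zero)) (refl Nat (succ zero)) (refl Nat (succ zero))


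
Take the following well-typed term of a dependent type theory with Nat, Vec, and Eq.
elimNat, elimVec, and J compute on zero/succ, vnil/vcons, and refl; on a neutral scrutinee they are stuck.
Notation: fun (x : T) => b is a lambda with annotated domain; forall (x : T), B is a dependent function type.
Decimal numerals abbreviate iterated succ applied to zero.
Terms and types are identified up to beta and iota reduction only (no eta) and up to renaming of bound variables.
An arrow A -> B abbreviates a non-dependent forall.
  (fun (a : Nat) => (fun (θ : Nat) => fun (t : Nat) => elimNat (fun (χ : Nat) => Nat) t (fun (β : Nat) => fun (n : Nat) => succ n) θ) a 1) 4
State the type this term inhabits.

inferred type:
  Nat


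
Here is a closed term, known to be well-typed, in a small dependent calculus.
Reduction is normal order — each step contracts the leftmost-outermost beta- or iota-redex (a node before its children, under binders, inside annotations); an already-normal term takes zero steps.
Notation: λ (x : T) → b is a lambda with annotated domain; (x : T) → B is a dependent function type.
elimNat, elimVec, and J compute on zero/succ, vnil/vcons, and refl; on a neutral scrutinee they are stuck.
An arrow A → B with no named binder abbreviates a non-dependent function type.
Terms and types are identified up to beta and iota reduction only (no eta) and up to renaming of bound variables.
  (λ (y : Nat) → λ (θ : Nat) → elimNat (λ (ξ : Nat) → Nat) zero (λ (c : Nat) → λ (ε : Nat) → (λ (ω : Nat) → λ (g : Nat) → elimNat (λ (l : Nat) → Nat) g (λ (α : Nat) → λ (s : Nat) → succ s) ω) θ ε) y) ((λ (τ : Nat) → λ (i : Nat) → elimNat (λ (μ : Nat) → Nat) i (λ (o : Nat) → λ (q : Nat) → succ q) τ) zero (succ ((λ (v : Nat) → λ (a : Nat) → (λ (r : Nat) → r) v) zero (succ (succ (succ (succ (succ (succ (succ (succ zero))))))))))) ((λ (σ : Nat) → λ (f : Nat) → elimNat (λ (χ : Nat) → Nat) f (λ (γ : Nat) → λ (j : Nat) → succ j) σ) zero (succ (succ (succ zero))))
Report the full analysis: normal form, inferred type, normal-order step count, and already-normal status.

resulting normal form:
  succ (succ (succ zero))
the term's type:
  Nat
steps to reach normal form (normal order): 27
already normal: no
first redex: a beta-redex


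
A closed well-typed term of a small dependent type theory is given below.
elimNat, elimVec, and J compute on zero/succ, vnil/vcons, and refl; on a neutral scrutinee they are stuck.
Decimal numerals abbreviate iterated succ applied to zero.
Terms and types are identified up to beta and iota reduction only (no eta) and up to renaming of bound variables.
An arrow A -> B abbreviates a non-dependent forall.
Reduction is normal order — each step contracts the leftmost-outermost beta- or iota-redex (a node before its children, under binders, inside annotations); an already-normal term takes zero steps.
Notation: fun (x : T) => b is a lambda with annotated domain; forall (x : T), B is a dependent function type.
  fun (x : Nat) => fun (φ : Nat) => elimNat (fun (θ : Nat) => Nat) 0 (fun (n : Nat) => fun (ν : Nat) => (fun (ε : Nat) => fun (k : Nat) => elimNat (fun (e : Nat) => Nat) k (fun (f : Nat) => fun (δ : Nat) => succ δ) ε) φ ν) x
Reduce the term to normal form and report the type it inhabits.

normal form:
  fun (x : Nat) => fun (φ : Nat) => elimNat (fun (θ : Nat) => Nat) 0 (fun (n : Nat) => fun (ν : Nat) => elimNat (fun (ε : Nat) => Nat) ν (fun (k : Nat) => fun (e : Nat) => succ e) φ) x
inferred type:
  Nat -> Nat -> Nat


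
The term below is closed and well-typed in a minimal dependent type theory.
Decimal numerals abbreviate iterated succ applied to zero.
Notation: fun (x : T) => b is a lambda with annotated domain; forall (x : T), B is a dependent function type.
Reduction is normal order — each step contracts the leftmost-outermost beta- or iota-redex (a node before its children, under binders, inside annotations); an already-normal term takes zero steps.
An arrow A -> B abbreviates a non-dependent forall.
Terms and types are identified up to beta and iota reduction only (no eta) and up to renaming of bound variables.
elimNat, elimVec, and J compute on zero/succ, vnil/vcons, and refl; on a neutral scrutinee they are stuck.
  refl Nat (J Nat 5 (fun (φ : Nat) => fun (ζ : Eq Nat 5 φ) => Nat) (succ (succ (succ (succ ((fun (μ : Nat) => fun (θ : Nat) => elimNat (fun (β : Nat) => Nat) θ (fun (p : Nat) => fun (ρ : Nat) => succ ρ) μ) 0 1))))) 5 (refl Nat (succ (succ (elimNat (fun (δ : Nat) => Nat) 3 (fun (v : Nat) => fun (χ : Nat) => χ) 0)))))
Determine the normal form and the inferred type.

normal form:
  refl Nat 5
type:
  Eq Nat 5 5
observation: 4 normal-order steps normalize the term, beginning with a J iota-redex.


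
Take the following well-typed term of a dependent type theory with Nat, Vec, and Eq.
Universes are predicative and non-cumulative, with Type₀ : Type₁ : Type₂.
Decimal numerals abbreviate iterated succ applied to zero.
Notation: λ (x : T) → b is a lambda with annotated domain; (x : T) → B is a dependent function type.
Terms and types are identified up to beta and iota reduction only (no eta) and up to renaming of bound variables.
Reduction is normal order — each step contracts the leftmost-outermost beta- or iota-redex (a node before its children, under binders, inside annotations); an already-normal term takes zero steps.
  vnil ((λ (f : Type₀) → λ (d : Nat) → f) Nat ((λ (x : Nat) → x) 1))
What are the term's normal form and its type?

normal form:
  vnil Nat
inferred type:
  Vec Nat 0
observation: normalization takes exactly 2 steps under the normal-order strategy.


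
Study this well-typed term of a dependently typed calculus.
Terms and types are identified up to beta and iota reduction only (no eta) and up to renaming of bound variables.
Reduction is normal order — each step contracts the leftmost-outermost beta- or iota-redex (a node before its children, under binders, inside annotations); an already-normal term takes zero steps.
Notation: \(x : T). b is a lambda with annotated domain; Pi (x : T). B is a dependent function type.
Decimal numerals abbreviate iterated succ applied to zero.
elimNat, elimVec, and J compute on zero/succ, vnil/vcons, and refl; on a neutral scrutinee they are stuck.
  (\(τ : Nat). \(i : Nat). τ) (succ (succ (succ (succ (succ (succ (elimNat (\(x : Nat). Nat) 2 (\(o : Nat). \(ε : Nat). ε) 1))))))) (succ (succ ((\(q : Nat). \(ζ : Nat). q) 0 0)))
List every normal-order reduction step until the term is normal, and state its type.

reduction (normal order):
  (\(τ : Nat). \(i : Nat). τ) (succ (succ (succ (succ (succ (succ (elimNat (\(x : Nat). Nat) 2 (\(o : Nat). \(ε : Nat). ε) 1))))))) (succ (succ ((\(q : Nat). \(ζ : Nat). q) 0 0)))
  ~> (\(τ : Nat). succ (succ (succ (succ (succ (succ (elimNat (\(i : Nat). Nat) 2 (\(x : Nat). \(o : Nat). o) 1))))))) (succ (succ ((\(ε : Nat). \(q : Nat). ε) 0 0)))
  ~> succ (succ (succ (succ (succ (succ (elimNat (\(τ : Nat). Nat) 2 (\(i : Nat). \(x : Nat). x) 1))))))
  ~> succ (succ (succ (succ (succ (succ ((\(τ : Nat). \(i : Nat). i) 0 (elimNat (\(x : Nat). Nat) 2 (\(o : Nat). \(ε : Nat). ε) 0)))))))
  ~> succ (succ (succ (succ (succ (succ ((\(τ : Nat). τ) (elimNat (\(i : Nat). Nat) 2 (\(x : Nat). \(o : Nat). o) 0)))))))
  ~> succ (succ (succ (succ (succ (succ (elimNat (\(τ : Nat). Nat) 2 (\(i : Nat). \(x : Nat). x) 0))))))
  ~> 8
the term's type:
  Nat


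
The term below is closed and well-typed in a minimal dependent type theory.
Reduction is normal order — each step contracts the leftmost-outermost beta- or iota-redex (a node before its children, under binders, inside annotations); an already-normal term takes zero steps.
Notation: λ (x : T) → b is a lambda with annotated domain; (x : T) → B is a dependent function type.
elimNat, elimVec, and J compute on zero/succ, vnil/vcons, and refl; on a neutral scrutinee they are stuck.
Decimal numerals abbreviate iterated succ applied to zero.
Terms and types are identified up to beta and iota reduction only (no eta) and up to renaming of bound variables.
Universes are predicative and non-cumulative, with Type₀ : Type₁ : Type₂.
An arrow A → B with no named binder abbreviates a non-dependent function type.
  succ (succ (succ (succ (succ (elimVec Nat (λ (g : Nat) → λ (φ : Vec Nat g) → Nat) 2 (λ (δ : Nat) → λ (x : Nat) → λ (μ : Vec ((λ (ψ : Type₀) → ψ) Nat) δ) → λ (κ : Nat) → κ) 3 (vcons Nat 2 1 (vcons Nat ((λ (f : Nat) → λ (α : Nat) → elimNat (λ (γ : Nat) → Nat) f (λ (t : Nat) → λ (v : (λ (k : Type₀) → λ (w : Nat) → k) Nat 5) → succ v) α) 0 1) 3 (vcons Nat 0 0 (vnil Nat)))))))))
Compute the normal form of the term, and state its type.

normal form:
  7
inferred type:
  Nat
observation: reduction starts at an elimVec iota-redex, and 16 normal-order steps reach the normal form.


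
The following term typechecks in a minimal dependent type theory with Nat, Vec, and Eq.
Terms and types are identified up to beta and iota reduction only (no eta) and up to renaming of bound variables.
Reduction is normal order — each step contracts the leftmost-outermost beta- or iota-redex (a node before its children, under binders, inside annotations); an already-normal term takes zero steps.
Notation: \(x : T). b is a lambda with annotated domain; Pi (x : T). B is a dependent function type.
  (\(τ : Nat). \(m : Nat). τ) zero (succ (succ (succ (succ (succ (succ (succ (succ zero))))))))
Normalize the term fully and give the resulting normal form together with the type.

resulting normal form:
  zero
inferred type:
  Nat
observation: normalization takes exactly 2 steps under the normal-order strategy.


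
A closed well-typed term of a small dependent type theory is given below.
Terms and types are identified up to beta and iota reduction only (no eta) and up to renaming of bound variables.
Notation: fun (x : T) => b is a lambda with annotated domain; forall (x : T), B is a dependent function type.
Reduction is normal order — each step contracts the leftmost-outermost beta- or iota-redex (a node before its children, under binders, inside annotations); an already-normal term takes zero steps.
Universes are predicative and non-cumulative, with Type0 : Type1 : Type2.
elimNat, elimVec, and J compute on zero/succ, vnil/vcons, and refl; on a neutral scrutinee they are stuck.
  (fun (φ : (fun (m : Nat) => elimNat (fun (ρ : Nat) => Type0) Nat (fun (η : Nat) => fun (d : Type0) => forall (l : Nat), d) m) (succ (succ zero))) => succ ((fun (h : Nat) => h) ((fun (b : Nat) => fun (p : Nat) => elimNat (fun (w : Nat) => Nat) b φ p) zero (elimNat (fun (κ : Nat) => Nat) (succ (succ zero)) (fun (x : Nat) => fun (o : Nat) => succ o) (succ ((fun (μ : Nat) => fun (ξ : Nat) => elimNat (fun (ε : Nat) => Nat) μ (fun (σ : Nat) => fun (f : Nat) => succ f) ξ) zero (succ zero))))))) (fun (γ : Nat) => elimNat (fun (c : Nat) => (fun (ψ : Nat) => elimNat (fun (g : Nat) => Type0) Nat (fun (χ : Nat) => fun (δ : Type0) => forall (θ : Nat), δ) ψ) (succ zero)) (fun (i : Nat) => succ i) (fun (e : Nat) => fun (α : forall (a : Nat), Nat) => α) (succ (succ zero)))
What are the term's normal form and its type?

normal form:
  succ (succ (succ (succ (succ zero))))
inferred type:
  Nat
observation: 37 normal-order steps separate the term from its normal form.


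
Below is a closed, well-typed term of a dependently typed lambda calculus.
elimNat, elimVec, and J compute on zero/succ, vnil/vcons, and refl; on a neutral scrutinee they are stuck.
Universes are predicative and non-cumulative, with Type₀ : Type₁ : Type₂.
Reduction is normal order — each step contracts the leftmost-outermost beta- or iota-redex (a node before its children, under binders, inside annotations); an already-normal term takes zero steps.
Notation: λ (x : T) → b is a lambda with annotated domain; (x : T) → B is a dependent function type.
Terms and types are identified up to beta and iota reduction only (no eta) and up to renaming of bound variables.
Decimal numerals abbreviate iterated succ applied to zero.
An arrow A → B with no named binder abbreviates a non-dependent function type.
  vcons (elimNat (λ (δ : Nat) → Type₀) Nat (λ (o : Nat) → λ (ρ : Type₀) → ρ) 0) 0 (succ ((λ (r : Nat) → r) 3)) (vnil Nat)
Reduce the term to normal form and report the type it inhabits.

reduced normal form:
  vcons Nat 0 4 (vnil Nat)
inferred type:
  Vec Nat 1


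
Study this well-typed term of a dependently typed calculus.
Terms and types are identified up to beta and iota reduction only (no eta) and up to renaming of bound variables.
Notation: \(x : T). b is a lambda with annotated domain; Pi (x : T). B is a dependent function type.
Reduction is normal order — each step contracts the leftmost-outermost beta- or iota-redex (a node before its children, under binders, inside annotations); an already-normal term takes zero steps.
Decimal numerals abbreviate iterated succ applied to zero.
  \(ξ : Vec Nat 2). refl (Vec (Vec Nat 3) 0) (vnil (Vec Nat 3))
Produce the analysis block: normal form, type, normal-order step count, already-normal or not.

resulting normal form:
  \(ξ : Vec Nat 2). refl (Vec (Vec Nat 3) 0) (vnil (Vec Nat 3))
inferred type:
  Pi (ξ : Vec Nat 2). Eq (Vec (Vec Nat 3) 0) (vnil (Vec Nat 3)) (vnil (Vec Nat 3))
steps to reach normal form (normal order): 0
already normal: yes


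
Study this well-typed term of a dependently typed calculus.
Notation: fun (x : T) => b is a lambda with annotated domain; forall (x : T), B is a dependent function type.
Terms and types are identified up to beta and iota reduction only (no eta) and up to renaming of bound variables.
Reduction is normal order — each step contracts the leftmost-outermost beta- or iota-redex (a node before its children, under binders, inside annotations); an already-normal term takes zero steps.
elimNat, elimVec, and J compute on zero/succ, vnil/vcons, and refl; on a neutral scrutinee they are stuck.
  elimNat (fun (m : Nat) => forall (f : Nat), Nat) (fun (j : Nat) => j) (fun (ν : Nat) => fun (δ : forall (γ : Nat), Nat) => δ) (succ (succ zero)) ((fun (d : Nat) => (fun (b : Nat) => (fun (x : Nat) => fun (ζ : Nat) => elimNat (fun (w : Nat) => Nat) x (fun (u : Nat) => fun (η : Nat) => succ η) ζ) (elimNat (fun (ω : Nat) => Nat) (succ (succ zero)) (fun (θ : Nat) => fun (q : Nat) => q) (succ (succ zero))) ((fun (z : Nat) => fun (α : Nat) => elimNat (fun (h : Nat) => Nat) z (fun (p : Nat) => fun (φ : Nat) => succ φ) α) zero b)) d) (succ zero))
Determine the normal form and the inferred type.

reduced normal form:
  succ (succ (succ zero))
type:
  Nat


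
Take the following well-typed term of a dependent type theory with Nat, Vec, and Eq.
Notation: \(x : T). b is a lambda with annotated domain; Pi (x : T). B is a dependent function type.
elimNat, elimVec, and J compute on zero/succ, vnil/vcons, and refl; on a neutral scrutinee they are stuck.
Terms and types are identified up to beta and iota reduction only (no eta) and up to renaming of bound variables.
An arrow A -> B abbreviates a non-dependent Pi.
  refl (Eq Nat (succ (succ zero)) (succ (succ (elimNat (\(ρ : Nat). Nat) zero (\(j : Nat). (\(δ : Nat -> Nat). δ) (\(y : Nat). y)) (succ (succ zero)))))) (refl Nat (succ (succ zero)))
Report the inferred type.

inferred type:
  Eq (Eq Nat (succ (succ zero)) (succ (succ zero))) (refl Nat (succ (succ zero))) (refl Nat (succ (succ zero)))


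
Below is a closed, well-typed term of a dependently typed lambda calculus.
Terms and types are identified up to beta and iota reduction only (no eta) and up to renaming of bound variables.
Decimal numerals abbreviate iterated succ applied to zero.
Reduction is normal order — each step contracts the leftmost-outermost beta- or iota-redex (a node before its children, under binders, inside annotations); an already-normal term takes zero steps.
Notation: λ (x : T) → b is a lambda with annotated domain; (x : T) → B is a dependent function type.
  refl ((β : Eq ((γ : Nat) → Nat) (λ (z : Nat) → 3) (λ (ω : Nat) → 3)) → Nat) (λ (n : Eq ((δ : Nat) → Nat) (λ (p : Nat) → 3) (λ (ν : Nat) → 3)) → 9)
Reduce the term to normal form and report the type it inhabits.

normal form:
  refl ((β : Eq ((γ : Nat) → Nat) (λ (z : Nat) → 3) (λ (ω : Nat) → 3)) → Nat) (λ (n : Eq ((δ : Nat) → Nat) (λ (p : Nat) → 3) (λ (ν : Nat) → 3)) → 9)
inferred type:
  Eq ((β : Eq ((γ : Nat) → Nat) (λ (z : Nat) → 3) (λ (ω : Nat) → 3)) → Nat) (λ (n : Eq ((δ : Nat) → Nat) (λ (p : Nat) → 3) (λ (ν : Nat) → 3)) → 9) (λ (g : Eq ((u : Nat) → Nat) (λ (f : Nat) → 3) (λ (τ : Nat) → 3)) → 9)


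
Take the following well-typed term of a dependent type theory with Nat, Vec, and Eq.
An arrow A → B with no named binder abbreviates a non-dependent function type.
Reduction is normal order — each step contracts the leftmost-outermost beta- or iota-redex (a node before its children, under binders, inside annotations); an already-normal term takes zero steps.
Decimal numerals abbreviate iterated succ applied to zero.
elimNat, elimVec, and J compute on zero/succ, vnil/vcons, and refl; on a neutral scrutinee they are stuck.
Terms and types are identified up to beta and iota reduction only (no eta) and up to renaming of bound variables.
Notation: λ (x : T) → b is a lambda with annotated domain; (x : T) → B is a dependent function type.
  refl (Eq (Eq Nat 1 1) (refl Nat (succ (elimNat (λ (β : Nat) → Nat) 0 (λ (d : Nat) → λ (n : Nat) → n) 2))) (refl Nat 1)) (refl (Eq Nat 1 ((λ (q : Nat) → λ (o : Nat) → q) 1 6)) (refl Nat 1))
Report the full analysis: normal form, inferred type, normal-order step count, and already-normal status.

reduced normal form:
  refl (Eq (Eq Nat 1 1) (refl Nat 1) (refl Nat 1)) (refl (Eq Nat 1 1) (refl Nat 1))
type:
  Eq (Eq (Eq Nat 1 1) (refl Nat 1) (refl Nat 1)) (refl (Eq Nat 1 1) (refl Nat 1)) (refl (Eq Nat 1 1) (refl Nat 1))
reduction steps (normal order): 9
term was already normal: no
first redex: an elimNat iota-redex


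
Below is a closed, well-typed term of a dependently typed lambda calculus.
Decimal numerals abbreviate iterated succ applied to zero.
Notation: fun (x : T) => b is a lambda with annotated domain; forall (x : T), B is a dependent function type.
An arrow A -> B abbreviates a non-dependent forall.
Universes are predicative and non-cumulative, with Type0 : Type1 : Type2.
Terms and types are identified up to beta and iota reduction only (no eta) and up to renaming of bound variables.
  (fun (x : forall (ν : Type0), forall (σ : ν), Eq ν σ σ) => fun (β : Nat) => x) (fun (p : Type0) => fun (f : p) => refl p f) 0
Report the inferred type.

the term's type:
  forall (x : Type0), forall (ν : x), Eq x ν ν


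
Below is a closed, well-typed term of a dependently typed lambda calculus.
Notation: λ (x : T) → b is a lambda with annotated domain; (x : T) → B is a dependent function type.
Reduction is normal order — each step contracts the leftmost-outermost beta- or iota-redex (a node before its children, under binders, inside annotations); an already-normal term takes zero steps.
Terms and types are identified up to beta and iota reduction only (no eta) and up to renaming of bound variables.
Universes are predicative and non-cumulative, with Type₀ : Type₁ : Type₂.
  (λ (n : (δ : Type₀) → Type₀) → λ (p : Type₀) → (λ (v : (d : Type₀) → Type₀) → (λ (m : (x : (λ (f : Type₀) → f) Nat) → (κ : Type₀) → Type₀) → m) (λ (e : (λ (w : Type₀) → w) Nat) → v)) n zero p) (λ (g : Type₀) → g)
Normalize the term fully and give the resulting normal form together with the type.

reduced normal form:
  λ (n : Type₀) → n
inferred type:
  (n : Type₀) → Type₀


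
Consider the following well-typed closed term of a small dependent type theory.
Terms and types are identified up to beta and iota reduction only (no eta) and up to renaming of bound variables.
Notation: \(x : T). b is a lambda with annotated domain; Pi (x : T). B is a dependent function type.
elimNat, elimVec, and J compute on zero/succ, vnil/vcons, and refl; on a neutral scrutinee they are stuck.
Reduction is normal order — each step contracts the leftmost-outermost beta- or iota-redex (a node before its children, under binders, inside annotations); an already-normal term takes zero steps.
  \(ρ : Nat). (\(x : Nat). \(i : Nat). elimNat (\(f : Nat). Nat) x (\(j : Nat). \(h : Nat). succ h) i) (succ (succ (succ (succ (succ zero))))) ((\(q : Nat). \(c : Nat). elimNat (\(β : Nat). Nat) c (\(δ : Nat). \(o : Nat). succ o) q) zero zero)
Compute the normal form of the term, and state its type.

normal form:
  \(ρ : Nat). succ (succ (succ (succ (succ zero))))
inferred type:
  Pi (ρ : Nat). Nat


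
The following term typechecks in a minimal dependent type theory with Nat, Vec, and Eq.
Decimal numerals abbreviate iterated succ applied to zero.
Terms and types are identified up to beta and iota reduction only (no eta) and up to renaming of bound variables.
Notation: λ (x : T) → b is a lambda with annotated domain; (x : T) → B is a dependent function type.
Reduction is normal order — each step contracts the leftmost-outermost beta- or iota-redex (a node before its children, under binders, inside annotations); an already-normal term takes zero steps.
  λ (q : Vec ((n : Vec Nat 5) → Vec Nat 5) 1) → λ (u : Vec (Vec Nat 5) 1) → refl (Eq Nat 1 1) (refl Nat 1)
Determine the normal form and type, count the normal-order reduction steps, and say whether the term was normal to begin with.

reduced normal form:
  λ (q : Vec ((n : Vec Nat 5) → Vec Nat 5) 1) → λ (u : Vec (Vec Nat 5) 1) → refl (Eq Nat 1 1) (refl Nat 1)
the term's type:
  (q : Vec ((n : Vec Nat 5) → Vec Nat 5) 1) → (u : Vec (Vec Nat 5) 1) → Eq (Eq Nat 1 1) (refl Nat 1) (refl Nat 1)
normal-order step count: 0
term was already normal: yes


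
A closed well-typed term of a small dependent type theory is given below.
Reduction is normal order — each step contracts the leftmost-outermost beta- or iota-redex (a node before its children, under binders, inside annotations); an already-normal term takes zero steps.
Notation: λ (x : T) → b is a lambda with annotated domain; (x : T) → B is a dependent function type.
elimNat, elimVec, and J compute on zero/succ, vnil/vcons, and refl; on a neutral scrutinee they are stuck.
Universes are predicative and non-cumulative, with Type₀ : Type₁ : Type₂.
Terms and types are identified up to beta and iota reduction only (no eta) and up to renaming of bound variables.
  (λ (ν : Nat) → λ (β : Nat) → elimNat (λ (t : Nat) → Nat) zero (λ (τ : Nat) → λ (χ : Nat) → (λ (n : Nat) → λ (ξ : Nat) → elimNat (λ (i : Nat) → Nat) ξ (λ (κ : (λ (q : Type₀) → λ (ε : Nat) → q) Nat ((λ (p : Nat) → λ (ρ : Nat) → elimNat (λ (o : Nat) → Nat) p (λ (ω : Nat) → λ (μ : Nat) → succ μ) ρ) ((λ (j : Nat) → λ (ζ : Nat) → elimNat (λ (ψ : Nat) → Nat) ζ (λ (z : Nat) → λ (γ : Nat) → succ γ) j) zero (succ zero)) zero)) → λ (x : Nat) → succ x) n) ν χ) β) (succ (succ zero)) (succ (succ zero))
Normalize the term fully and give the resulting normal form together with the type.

reduced normal form:
  succ (succ (succ (succ zero)))
type:
  Nat


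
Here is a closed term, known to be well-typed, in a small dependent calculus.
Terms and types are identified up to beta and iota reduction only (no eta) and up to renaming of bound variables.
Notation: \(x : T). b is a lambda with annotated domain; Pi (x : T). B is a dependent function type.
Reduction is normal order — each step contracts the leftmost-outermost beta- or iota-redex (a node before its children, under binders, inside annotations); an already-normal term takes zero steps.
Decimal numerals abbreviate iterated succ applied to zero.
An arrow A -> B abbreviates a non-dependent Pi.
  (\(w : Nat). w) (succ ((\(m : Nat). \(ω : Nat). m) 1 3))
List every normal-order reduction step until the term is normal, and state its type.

normal-order reduction sequence:
  (\(w : Nat). w) (succ ((\(m : Nat). \(ω : Nat). m) 1 3))
  ~> succ ((\(w : Nat). \(m : Nat). w) 1 3)
  ~> succ ((\(w : Nat). 1) 3)
  ~> 2
type:
  Nat


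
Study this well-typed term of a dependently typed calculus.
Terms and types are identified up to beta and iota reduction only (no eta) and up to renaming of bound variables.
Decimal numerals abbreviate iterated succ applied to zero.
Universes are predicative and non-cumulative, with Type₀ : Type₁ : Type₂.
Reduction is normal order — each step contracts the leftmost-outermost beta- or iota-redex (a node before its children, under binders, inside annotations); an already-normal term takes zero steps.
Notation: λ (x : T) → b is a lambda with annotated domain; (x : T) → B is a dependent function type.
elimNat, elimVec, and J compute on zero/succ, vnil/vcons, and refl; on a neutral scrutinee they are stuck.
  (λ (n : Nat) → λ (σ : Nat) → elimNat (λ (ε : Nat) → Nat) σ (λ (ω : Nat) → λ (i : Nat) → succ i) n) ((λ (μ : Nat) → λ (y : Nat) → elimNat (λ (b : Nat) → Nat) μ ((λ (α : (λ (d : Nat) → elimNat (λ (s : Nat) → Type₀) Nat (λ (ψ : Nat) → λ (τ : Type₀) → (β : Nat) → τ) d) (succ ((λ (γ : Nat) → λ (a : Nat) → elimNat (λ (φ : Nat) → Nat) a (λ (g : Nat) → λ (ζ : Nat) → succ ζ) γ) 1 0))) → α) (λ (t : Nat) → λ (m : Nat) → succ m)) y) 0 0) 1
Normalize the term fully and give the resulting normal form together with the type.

normal form:
  1
inferred type:
  Nat
observation: the leftmost-outermost redex is a beta-redex, and normalization takes 6 steps.


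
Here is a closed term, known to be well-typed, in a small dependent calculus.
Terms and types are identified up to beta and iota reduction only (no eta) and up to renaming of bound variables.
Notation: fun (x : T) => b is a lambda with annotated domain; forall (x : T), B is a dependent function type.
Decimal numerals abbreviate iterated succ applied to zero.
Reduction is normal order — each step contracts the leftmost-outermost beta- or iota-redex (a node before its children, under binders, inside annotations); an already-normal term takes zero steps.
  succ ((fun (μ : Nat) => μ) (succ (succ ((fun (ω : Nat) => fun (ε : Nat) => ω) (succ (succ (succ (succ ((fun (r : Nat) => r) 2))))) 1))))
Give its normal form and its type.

resulting normal form:
  9
the term's type:
  Nat


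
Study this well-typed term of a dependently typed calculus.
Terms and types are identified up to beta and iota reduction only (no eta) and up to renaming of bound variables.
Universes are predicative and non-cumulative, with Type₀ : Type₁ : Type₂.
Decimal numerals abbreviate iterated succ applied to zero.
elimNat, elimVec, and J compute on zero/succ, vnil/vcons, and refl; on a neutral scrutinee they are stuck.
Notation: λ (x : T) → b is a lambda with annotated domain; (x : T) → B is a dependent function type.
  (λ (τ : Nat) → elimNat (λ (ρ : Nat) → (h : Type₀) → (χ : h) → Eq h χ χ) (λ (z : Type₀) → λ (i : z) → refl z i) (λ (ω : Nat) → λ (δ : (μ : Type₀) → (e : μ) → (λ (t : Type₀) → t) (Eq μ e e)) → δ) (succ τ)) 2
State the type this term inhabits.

the term's type:
  (τ : Type₀) → (ρ : τ) → Eq τ ρ ρ


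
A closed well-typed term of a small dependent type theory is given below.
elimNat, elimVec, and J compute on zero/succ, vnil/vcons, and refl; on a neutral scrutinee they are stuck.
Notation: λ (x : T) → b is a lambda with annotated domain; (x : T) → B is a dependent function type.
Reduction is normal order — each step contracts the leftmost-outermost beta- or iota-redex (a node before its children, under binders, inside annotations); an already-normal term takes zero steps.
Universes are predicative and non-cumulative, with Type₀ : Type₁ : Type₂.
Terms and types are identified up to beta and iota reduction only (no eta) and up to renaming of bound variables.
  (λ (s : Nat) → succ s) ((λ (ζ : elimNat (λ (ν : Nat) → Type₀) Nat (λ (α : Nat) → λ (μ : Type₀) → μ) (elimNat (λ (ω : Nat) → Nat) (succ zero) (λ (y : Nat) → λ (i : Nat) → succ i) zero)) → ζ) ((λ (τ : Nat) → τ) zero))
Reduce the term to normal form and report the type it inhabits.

normal form:
  succ zero
type:
  Nat


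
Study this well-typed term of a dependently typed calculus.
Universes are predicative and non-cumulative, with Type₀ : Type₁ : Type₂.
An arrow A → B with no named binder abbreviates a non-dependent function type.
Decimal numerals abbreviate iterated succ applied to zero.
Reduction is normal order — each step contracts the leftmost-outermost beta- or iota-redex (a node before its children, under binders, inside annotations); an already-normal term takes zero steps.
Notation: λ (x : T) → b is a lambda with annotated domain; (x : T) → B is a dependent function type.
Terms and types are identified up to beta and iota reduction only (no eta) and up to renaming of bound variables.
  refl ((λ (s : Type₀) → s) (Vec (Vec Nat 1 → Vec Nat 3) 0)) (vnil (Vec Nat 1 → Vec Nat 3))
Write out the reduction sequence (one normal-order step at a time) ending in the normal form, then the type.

normal-order reduction sequence:
  refl ((λ (s : Type₀) → s) (Vec (Vec Nat 1 → Vec Nat 3) 0)) (vnil (Vec Nat 1 → Vec Nat 3))
  ~> refl (Vec (Vec Nat 1 → Vec Nat 3) 0) (vnil (Vec Nat 1 → Vec Nat 3))
inferred type:
  Eq (Vec (Vec Nat 1 → Vec Nat 3) 0) (vnil (Vec Nat 1 → Vec Nat 3)) (vnil (Vec Nat 1 → Vec Nat 3))


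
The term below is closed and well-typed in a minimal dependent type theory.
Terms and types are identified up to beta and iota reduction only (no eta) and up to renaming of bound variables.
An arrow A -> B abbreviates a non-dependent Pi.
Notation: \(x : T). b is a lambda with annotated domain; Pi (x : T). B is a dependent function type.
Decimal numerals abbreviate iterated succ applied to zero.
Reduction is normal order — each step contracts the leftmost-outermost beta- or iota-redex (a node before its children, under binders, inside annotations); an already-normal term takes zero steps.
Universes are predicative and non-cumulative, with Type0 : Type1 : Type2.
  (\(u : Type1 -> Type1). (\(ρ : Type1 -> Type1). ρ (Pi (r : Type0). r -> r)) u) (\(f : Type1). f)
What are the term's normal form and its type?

resulting normal form:
  Pi (u : Type0). u -> u
type:
  Type1


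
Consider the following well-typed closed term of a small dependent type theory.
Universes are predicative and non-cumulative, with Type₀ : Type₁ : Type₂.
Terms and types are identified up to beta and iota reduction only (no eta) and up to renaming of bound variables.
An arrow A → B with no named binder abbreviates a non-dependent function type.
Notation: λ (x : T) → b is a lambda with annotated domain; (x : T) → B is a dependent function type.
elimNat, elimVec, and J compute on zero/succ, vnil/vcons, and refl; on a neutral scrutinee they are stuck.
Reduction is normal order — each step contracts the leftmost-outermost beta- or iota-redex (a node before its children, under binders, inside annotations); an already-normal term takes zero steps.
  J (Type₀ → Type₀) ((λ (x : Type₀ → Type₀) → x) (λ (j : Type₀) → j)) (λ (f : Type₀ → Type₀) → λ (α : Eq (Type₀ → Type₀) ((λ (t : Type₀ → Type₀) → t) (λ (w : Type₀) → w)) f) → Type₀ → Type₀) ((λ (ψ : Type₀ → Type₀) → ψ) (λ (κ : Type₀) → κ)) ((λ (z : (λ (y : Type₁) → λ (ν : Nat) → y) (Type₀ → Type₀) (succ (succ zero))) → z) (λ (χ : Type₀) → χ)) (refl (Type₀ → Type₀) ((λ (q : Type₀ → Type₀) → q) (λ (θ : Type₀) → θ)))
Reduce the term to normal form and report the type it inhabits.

resulting normal form:
  λ (x : Type₀) → x
inferred type:
  Type₀ → Type₀
observation: the leftmost-outermost redex is a J iota-redex, and normalization takes 2 steps.


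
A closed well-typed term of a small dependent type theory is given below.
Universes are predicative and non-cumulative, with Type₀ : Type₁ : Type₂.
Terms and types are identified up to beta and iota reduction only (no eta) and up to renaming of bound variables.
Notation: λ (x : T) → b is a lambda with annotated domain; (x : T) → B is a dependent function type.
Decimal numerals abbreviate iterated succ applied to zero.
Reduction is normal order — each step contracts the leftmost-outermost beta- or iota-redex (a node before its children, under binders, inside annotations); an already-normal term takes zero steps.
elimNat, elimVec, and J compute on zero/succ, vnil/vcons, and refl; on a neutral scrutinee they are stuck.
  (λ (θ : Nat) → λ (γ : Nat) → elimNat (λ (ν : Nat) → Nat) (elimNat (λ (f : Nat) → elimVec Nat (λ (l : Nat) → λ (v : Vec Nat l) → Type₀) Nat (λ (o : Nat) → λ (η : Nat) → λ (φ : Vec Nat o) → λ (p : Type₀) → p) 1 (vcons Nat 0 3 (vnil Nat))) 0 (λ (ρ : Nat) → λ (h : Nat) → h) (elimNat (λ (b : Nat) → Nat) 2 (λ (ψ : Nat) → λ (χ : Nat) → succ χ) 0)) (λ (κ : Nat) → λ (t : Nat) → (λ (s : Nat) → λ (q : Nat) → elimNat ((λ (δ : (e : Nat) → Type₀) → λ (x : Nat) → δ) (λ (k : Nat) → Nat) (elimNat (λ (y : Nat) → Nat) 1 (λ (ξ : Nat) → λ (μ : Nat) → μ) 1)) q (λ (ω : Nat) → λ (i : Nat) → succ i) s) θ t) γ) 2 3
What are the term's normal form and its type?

resulting normal form:
  6
inferred type:
  Nat
observation: the leftmost-outermost redex is a beta-redex, and normalization takes 53 steps.
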